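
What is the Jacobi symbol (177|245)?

177 ≡ 1 (mod 4), so quadratic reciprocity gives (177|245) = (245|177). Reduce: 245 ≡ 68 (mod 177). Now have (68|177).
Factor out 2: 68 = 2^2·17. Since 177 ≡ 1 (mod 8), (2|177) = +1, and (2|177)^2 = +1. Now have (17|177).
17 ≡ 1 (mod 4), so quadratic reciprocity gives (17|177) = (177|17). Reduce: 177 ≡ 7 (mod 17). Now have (7|17).
17 ≡ 1 (mod 4), so quadratic reciprocity gives (7|17) = (17|7). Reduce: 17 ≡ 3 (mod 7). Now have (3|7).
Both 3 ≡ 3 and 7 ≡ 3 (mod 4), so reciprocity gives (3|7) = -(7|3). Reduce: 7 ≡ 1 (mod 3). Now have -(1|3).
(1|3) = 1. Collecting the sign factors: -1.

-1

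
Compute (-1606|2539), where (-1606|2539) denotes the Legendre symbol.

(-1606|2539)
  = (933|2539)    [-1606 ≡ 933 mod 2539]
  = (2539|933)    [QR: 933 ≡ 1 mod 4, sign kept]
  = (673|933)    [2539 ≡ 673 mod 933]
  = (933|673)    [QR: 673 ≡ 1 mod 4, sign kept]
  = (260|673)    [933 ≡ 260 mod 673]
  = (65|673)    [673 ≡ 1 mod 8 ⇒ (2|673)^2 = +1]
  = (673|65)    [QR: 65 ≡ 1 mod 4, sign kept]
  = (23|65)    [673 ≡ 23 mod 65]
  = (65|23)    [QR: 65 ≡ 1 mod 4, sign kept]
  = (19|23)    [65 ≡ 19 mod 23]
  = -(23|19)    [QR: both ≡ 3 mod 4, sign flips]
  = -(4|19)    [23 ≡ 4 mod 19]
  = -(1|19)    [19 ≡ 3 mod 8 ⇒ (2|19)^2 = +1]
  = -1    [(1|19) = 1]

-1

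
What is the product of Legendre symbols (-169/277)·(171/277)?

1

By multiplicativity, (-169·171/277) = (-169/277)·(171/277).
First factor (-169/277):
Pull out -1: (-169/277) = (-1/277)·(169/277). Since 277 ≡ 1 (mod 4), (-1/277) = +1. Now have (169/277).
169 ≡ 1 (mod 4), so quadratic reciprocity gives (169/277) = (277/169). Reduce: 277 ≡ 108 (mod 169). Now have (108/169).
Factor out 2: 108 = 2^2·27. Since 169 ≡ 1 (mod 8), (2/169) = +1, and (2/169)^2 = +1. Now have (27/169).
169 ≡ 1 (mod 4), so quadratic reciprocity gives (27/169) = (169/27). Reduce: 169 ≡ 7 (mod 27). Now have (7/27).
Both 7 ≡ 3 and 27 ≡ 3 (mod 4), so reciprocity gives (7/27) = -(27/7). Reduce: 27 ≡ 6 (mod 7). Now have -(6/7).
Factor out 2: 6 = 2·3. Since 7 ≡ 7 (mod 8), (2/7) = +1. Now have -(3/7).
Both 3 ≡ 3 and 7 ≡ 3 (mod 4), so reciprocity gives (3/7) = -(7/3). Reduce: 7 ≡ 1 (mod 3). Now have (1/3).
(1/3) = 1. Collecting the sign factors: 1.
Second factor (171/277):
277 ≡ 1 (mod 4), so quadratic reciprocity gives (171/277) = (277/171). Reduce: 277 ≡ 106 (mod 171). Now have (106/171).
Factor out 2: 106 = 2·53. Since 171 ≡ 3 (mod 8), (2/171) = -1. Now have -(53/171).
53 ≡ 1 (mod 4), so quadratic reciprocity gives (53/171) = (171/53). Reduce: 171 ≡ 12 (mod 53). Now have -(12/53).
Factor out 2: 12 = 2^2·3. Since 53 ≡ 5 (mod 8), (2/53) = -1, and (2/53)^2 = +1. Now have -(3/53).
53 ≡ 1 (mod 4), so quadratic reciprocity gives (3/53) = (53/3). Reduce: 53 ≡ 2 (mod 3). Now have -(2/3).
Factor out 2: 2 = 2. Since 3 ≡ 3 (mod 8), (2/3) = -1. Now have (1/3).
(1/3) = 1. Collecting the sign factors: 1.
Product: (1)·(1) = 1.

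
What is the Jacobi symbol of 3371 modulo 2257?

Reduce the numerator: 3371 ≡ 1114 (mod 2257), so (3371|2257) = (1114|2257).
Factor out 2: 1114 = 2·557. Since 2257 ≡ 1 (mod 8), (2|2257) = +1. Now have (557|2257).
557 ≡ 1 (mod 4), so quadratic reciprocity gives (557|2257) = (2257|557). Reduce: 2257 ≡ 29 (mod 557). Now have (29|557).
29 ≡ 1 (mod 4), so quadratic reciprocity gives (29|557) = (557|29). Reduce: 557 ≡ 6 (mod 29). Now have (6|29).
Factor out 2: 6 = 2·3. Since 29 ≡ 5 (mod 8), (2|29) = -1. Now have -(3|29).
29 ≡ 1 (mod 4), so quadratic reciprocity gives (3|29) = (29|3). Reduce: 29 ≡ 2 (mod 3). Now have -(2|3).
Factor out 2: 2 = 2. Since 3 ≡ 3 (mod 8), (2|3) = -1. Now have (1|3).
(1|3) = 1. Collecting the sign factors: 1.

1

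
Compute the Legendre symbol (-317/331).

1

Reduce the numerator: -317 ≡ 14 (mod 331), so (-317/331) = (14/331).
Factor out 2: 14 = 2·7. Since 331 ≡ 3 (mod 8), (2/331) = -1. Now have -(7/331).
Both 7 ≡ 3 and 331 ≡ 3 (mod 4), so reciprocity gives (7/331) = -(331/7). Reduce: 331 ≡ 2 (mod 7). Now have (2/7).
Factor out 2: 2 = 2. Since 7 ≡ 7 (mod 8), (2/7) = +1. Now have (1/7).
(1/7) = 1. Collecting the sign factors: 1.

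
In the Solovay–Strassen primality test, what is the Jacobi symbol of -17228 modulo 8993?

-1

Reduce the numerator: -17228 ≡ 758 (mod 8993), so (-17228 / 8993) = (758 / 8993).
Factor out 2: 758 = 2·379. Since 8993 ≡ 1 (mod 8), (2 / 8993) = +1. Now have (379 / 8993).
8993 ≡ 1 (mod 4), so quadratic reciprocity gives (379 / 8993) = (8993 / 379). Reduce: 8993 ≡ 276 (mod 379). Now have (276 / 379).
Factor out 2: 276 = 2^2·69. Since 379 ≡ 3 (mod 8), (2 / 379) = -1, and (2 / 379)^2 = +1. Now have (69 / 379).
69 ≡ 1 (mod 4), so quadratic reciprocity gives (69 / 379) = (379 / 69). Reduce: 379 ≡ 34 (mod 69). Now have (34 / 69).
Factor out 2: 34 = 2·17. Since 69 ≡ 5 (mod 8), (2 / 69) = -1. Now have -(17 / 69).
17 ≡ 1 (mod 4), so quadratic reciprocity gives (17 / 69) = (69 / 17). Reduce: 69 ≡ 1 (mod 17). Now have -(1 / 17).
(1 / 17) = 1. Collecting the sign factors: -1.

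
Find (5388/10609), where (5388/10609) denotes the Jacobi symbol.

1

(5388/10609)
  = (1347/10609)    [10609 ≡ 1 mod 8 ⇒ (2/10609)^2 = +1]
  = (10609/1347)    [QR: 10609 ≡ 1 mod 4, sign kept]
  = (1180/1347)    [10609 ≡ 1180 mod 1347]
  = (295/1347)    [1347 ≡ 3 mod 8 ⇒ (2/1347)^2 = +1]
  = -(1347/295)    [QR: both ≡ 3 mod 4, sign flips]
  = -(167/295)    [1347 ≡ 167 mod 295]
  = (295/167)    [QR: both ≡ 3 mod 4, sign flips]
  = (128/167)    [295 ≡ 128 mod 167]
  = (1/167)    [167 ≡ 7 mod 8 ⇒ (2/167)^7 = +1]
  = 1    [(1/167) = 1]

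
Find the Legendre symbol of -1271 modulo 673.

1

(-1271/673)
  = (75/673)    [-1271 ≡ 75 mod 673]
  = (673/75)    [QR: 673 ≡ 1 mod 4, sign kept]
  = (73/75)    [673 ≡ 73 mod 75]
  = (75/73)    [QR: 73 ≡ 1 mod 4, sign kept]
  = (2/73)    [75 ≡ 2 mod 73]
  = (1/73)    [73 ≡ 1 mod 8 ⇒ (2/73) = +1]
  = 1    [(1/73) = 1]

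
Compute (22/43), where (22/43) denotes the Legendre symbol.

(22/43)
  = -(11/43)    [43 ≡ 3 mod 8 ⇒ (2/43) = -1]
  = (43/11)    [QR: both ≡ 3 mod 4, sign flips]
  = (10/11)    [43 ≡ 10 mod 11]
  = -(5/11)    [11 ≡ 3 mod 8 ⇒ (2/11) = -1]
  = -(11/5)    [QR: 5 ≡ 1 mod 4, sign kept]
  = -(1/5)    [11 ≡ 1 mod 5]
  = -1    [(1/5) = 1]

-1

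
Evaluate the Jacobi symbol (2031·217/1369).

By multiplicativity, (2031·217/1369) = (2031/1369)·(217/1369).
First factor (2031/1369):
(2031/1369)
  = (662/1369)    [2031 ≡ 662 mod 1369]
  = (331/1369)    [1369 ≡ 1 mod 8 ⇒ (2/1369) = +1]
  = (1369/331)    [QR: 1369 ≡ 1 mod 4, sign kept]
  = (45/331)    [1369 ≡ 45 mod 331]
  = (331/45)    [QR: 45 ≡ 1 mod 4, sign kept]
  = (16/45)    [331 ≡ 16 mod 45]
  = (1/45)    [45 ≡ 5 mod 8 ⇒ (2/45)^4 = +1]
  = 1    [(1/45) = 1]
Second factor (217/1369):
(217/1369)
  = (1369/217)    [QR: 217 ≡ 1 mod 4, sign kept]
  = (67/217)    [1369 ≡ 67 mod 217]
  = (217/67)    [QR: 217 ≡ 1 mod 4, sign kept]
  = (16/67)    [217 ≡ 16 mod 67]
  = (1/67)    [67 ≡ 3 mod 8 ⇒ (2/67)^4 = +1]
  = 1    [(1/67) = 1]
Product: (1)·(1) = 1.

1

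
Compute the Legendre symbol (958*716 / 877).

By multiplicativity, (958·716 / 877) = (958 / 877)·(716 / 877).
First factor (958 / 877):
(958 / 877)
  = (81 / 877)    [958 ≡ 81 mod 877]
  = (877 / 81)    [QR: 81 ≡ 1 mod 4, sign kept]
  = (67 / 81)    [877 ≡ 67 mod 81]
  = (81 / 67)    [QR: 81 ≡ 1 mod 4, sign kept]
  = (14 / 67)    [81 ≡ 14 mod 67]
  = -(7 / 67)    [67 ≡ 3 mod 8 ⇒ (2 / 67) = -1]
  = (67 / 7)    [QR: both ≡ 3 mod 4, sign flips]
  = (4 / 7)    [67 ≡ 4 mod 7]
  = (1 / 7)    [7 ≡ 7 mod 8 ⇒ (2 / 7)^2 = +1]
  = 1    [(1 / 7) = 1]
Second factor (716 / 877):
(716 / 877)
  = (179 / 877)    [877 ≡ 5 mod 8 ⇒ (2 / 877)^2 = +1]
  = (877 / 179)    [QR: 877 ≡ 1 mod 4, sign kept]
  = (161 / 179)    [877 ≡ 161 mod 179]
  = (179 / 161)    [QR: 161 ≡ 1 mod 4, sign kept]
  = (18 / 161)    [179 ≡ 18 mod 161]
  = (9 / 161)    [161 ≡ 1 mod 8 ⇒ (2 / 161) = +1]
  = (161 / 9)    [QR: 9 ≡ 1 mod 4, sign kept]
  = (8 / 9)    [161 ≡ 8 mod 9]
  = (1 / 9)    [9 ≡ 1 mod 8 ⇒ (2 / 9)^3 = +1]
  = 1    [(1 / 9) = 1]
Product: (1)·(1) = 1.

1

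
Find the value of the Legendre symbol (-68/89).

1

Reduce the numerator: -68 ≡ 21 (mod 89), so (-68/89) = (21/89).
21 ≡ 1 (mod 4), so quadratic reciprocity gives (21/89) = (89/21). Reduce: 89 ≡ 5 (mod 21). Now have (5/21).
5 ≡ 1 (mod 4), so quadratic reciprocity gives (5/21) = (21/5). Reduce: 21 ≡ 1 (mod 5). Now have (1/5).
(1/5) = 1. Collecting the sign factors: 1.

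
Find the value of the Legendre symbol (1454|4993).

(1454|4993)
  = (727|4993)    [4993 ≡ 1 mod 8 ⇒ (2|4993) = +1]
  = (4993|727)    [QR: 4993 ≡ 1 mod 4, sign kept]
  = (631|727)    [4993 ≡ 631 mod 727]
  = -(727|631)    [QR: both ≡ 3 mod 4, sign flips]
  = -(96|631)    [727 ≡ 96 mod 631]
  = -(3|631)    [631 ≡ 7 mod 8 ⇒ (2|631)^5 = +1]
  = (631|3)    [QR: both ≡ 3 mod 4, sign flips]
  = (1|3)    [631 ≡ 1 mod 3]
  = 1    [(1|3) = 1]

1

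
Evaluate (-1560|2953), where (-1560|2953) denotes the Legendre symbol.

1

(-1560|2953)
  = (1560|2953)    [2953 ≡ 1 mod 4 ⇒ (-1|2953) = +1]
  = (195|2953)    [2953 ≡ 1 mod 8 ⇒ (2|2953)^3 = +1]
  = (2953|195)    [QR: 2953 ≡ 1 mod 4, sign kept]
  = (28|195)    [2953 ≡ 28 mod 195]
  = (7|195)    [195 ≡ 3 mod 8 ⇒ (2|195)^2 = +1]
  = -(195|7)    [QR: both ≡ 3 mod 4, sign flips]
  = -(6|7)    [195 ≡ 6 mod 7]
  = -(3|7)    [7 ≡ 7 mod 8 ⇒ (2|7) = +1]
  = (7|3)    [QR: both ≡ 3 mod 4, sign flips]
  = (1|3)    [7 ≡ 1 mod 3]
  = 1    [(1|3) = 1]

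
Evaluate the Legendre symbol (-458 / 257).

Pull out -1: (-458 / 257) = (-1 / 257)·(458 / 257). Since 257 ≡ 1 (mod 4), (-1 / 257) = +1. Now have (458 / 257).
Reduce the numerator: 458 ≡ 201 (mod 257), so (458 / 257) = (201 / 257).
201 ≡ 1 (mod 4), so quadratic reciprocity gives (201 / 257) = (257 / 201). Reduce: 257 ≡ 56 (mod 201). Now have (56 / 201).
Factor out 2: 56 = 2^3·7. Since 201 ≡ 1 (mod 8), (2 / 201) = +1, and (2 / 201)^3 = +1. Now have (7 / 201).
201 ≡ 1 (mod 4), so quadratic reciprocity gives (7 / 201) = (201 / 7). Reduce: 201 ≡ 5 (mod 7). Now have (5 / 7).
5 ≡ 1 (mod 4), so quadratic reciprocity gives (5 / 7) = (7 / 5). Reduce: 7 ≡ 2 (mod 5). Now have (2 / 5).
Factor out 2: 2 = 2. Since 5 ≡ 5 (mod 8), (2 / 5) = -1. Now have -(1 / 5).
(1 / 5) = 1. Collecting the sign factors: -1.

-1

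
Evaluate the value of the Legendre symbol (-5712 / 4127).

Pull out -1: (-5712 / 4127) = (-1 / 4127)·(5712 / 4127). Since 4127 ≡ 3 (mod 4), (-1 / 4127) = -1. Now have -(5712 / 4127).
Reduce the numerator: 5712 ≡ 1585 (mod 4127), so (5712 / 4127) = (1585 / 4127).
1585 ≡ 1 (mod 4), so quadratic reciprocity gives (1585 / 4127) = (4127 / 1585). Reduce: 4127 ≡ 957 (mod 1585). Now have -(957 / 1585).
957 ≡ 1 (mod 4), so quadratic reciprocity gives (957 / 1585) = (1585 / 957). Reduce: 1585 ≡ 628 (mod 957). Now have -(628 / 957).
Factor out 2: 628 = 2^2·157. Since 957 ≡ 5 (mod 8), (2 / 957) = -1, and (2 / 957)^2 = +1. Now have -(157 / 957).
157 ≡ 1 (mod 4), so quadratic reciprocity gives (157 / 957) = (957 / 157). Reduce: 957 ≡ 15 (mod 157). Now have -(15 / 157).
157 ≡ 1 (mod 4), so quadratic reciprocity gives (15 / 157) = (157 / 15). Reduce: 157 ≡ 7 (mod 15). Now have -(7 / 15).
Both 7 ≡ 3 and 15 ≡ 3 (mod 4), so reciprocity gives (7 / 15) = -(15 / 7). Reduce: 15 ≡ 1 (mod 7). Now have (1 / 7).
(1 / 7) = 1. Collecting the sign factors: 1.

1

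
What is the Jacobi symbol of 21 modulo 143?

21 ≡ 1 (mod 4), so quadratic reciprocity gives (21|143) = (143|21). Reduce: 143 ≡ 17 (mod 21). Now have (17|21).
17 ≡ 1 (mod 4), so quadratic reciprocity gives (17|21) = (21|17). Reduce: 21 ≡ 4 (mod 17). Now have (4|17).
Factor out 2: 4 = 2^2. Since 17 ≡ 1 (mod 8), (2|17) = +1, and (2|17)^2 = +1. Now have (1|17).
(1|17) = 1. Collecting the sign factors: 1.

1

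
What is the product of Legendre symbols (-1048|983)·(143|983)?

By multiplicativity, (-1048·143|983) = (-1048|983)·(143|983).
First factor (-1048|983):
(-1048|983)
  = (918|983)    [-1048 ≡ 918 mod 983]
  = (459|983)    [983 ≡ 7 mod 8 ⇒ (2|983) = +1]
  = -(983|459)    [QR: both ≡ 3 mod 4, sign flips]
  = -(65|459)    [983 ≡ 65 mod 459]
  = -(459|65)    [QR: 65 ≡ 1 mod 4, sign kept]
  = -(4|65)    [459 ≡ 4 mod 65]
  = -(1|65)    [65 ≡ 1 mod 8 ⇒ (2|65)^2 = +1]
  = -1    [(1|65) = 1]
Second factor (143|983):
(143|983)
  = -(983|143)    [QR: both ≡ 3 mod 4, sign flips]
  = -(125|143)    [983 ≡ 125 mod 143]
  = -(143|125)    [QR: 125 ≡ 1 mod 4, sign kept]
  = -(18|125)    [143 ≡ 18 mod 125]
  = (9|125)    [125 ≡ 5 mod 8 ⇒ (2|125) = -1]
  = (125|9)    [QR: 9 ≡ 1 mod 4, sign kept]
  = (8|9)    [125 ≡ 8 mod 9]
  = (1|9)    [9 ≡ 1 mod 8 ⇒ (2|9)^3 = +1]
  = 1    [(1|9) = 1]
Product: (-1)·(1) = -1.

-1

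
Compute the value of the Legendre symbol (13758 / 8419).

-1

(13758 / 8419)
  = (5339 / 8419)    [13758 ≡ 5339 mod 8419]
  = -(8419 / 5339)    [QR: both ≡ 3 mod 4, sign flips]
  = -(3080 / 5339)    [8419 ≡ 3080 mod 5339]
  = (385 / 5339)    [5339 ≡ 3 mod 8 ⇒ (2 / 5339)^3 = -1]
  = (5339 / 385)    [QR: 385 ≡ 1 mod 4, sign kept]
  = (334 / 385)    [5339 ≡ 334 mod 385]
  = (167 / 385)    [385 ≡ 1 mod 8 ⇒ (2 / 385) = +1]
  = (385 / 167)    [QR: 385 ≡ 1 mod 4, sign kept]
  = (51 / 167)    [385 ≡ 51 mod 167]
  = -(167 / 51)    [QR: both ≡ 3 mod 4, sign flips]
  = -(14 / 51)    [167 ≡ 14 mod 51]
  = (7 / 51)    [51 ≡ 3 mod 8 ⇒ (2 / 51) = -1]
  = -(51 / 7)    [QR: both ≡ 3 mod 4, sign flips]
  = -(2 / 7)    [51 ≡ 2 mod 7]
  = -(1 / 7)    [7 ≡ 7 mod 8 ⇒ (2 / 7) = +1]
  = -1    [(1 / 7) = 1]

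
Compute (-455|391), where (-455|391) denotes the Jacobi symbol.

(-455|391)
  = (327|391)    [-455 ≡ 327 mod 391]
  = -(391|327)    [QR: both ≡ 3 mod 4, sign flips]
  = -(64|327)    [391 ≡ 64 mod 327]
  = -(1|327)    [327 ≡ 7 mod 8 ⇒ (2|327)^6 = +1]
  = -1    [(1|327) = 1]

-1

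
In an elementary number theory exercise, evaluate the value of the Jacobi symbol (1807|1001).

0

Reduce the numerator: 1807 ≡ 806 (mod 1001), so (1807|1001) = (806|1001).
Factor out 2: 806 = 2·403. Since 1001 ≡ 1 (mod 8), (2|1001) = +1. Now have (403|1001).
1001 ≡ 1 (mod 4), so quadratic reciprocity gives (403|1001) = (1001|403). Reduce: 1001 ≡ 195 (mod 403). Now have (195|403).
Both 195 ≡ 3 and 403 ≡ 3 (mod 4), so reciprocity gives (195|403) = -(403|195). Reduce: 403 ≡ 13 (mod 195). Now have -(13|195).
13 ≡ 1 (mod 4), so quadratic reciprocity gives (13|195) = (195|13). Reduce: 195 ≡ 0 (mod 13). Now have -(0|13).
The numerator is now 0 with denominator 13 > 1: the symbol is 0.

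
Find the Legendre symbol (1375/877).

Reduce the numerator: 1375 ≡ 498 (mod 877), so (1375/877) = (498/877).
Factor out 2: 498 = 2·249. Since 877 ≡ 5 (mod 8), (2/877) = -1. Now have -(249/877).
249 ≡ 1 (mod 4), so quadratic reciprocity gives (249/877) = (877/249). Reduce: 877 ≡ 130 (mod 249). Now have -(130/249).
Factor out 2: 130 = 2·65. Since 249 ≡ 1 (mod 8), (2/249) = +1. Now have -(65/249).
65 ≡ 1 (mod 4), so quadratic reciprocity gives (65/249) = (249/65). Reduce: 249 ≡ 54 (mod 65). Now have -(54/65).
Factor out 2: 54 = 2·27. Since 65 ≡ 1 (mod 8), (2/65) = +1. Now have -(27/65).
65 ≡ 1 (mod 4), so quadratic reciprocity gives (27/65) = (65/27). Reduce: 65 ≡ 11 (mod 27). Now have -(11/27).
Both 11 ≡ 3 and 27 ≡ 3 (mod 4), so reciprocity gives (11/27) = -(27/11). Reduce: 27 ≡ 5 (mod 11). Now have (5/11).
5 ≡ 1 (mod 4), so quadratic reciprocity gives (5/11) = (11/5). Reduce: 11 ≡ 1 (mod 5). Now have (1/5).
(1/5) = 1. Collecting the sign factors: 1.

1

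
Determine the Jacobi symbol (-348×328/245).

1

By multiplicativity, (-348·328/245) = (-348/245)·(328/245).
First factor (-348/245):
Pull out -1: (-348/245) = (-1/245)·(348/245). Since 245 ≡ 1 (mod 4), (-1/245) = +1. Now have (348/245).
Reduce the numerator: 348 ≡ 103 (mod 245), so (348/245) = (103/245).
245 ≡ 1 (mod 4), so quadratic reciprocity gives (103/245) = (245/103). Reduce: 245 ≡ 39 (mod 103). Now have (39/103).
Both 39 ≡ 3 and 103 ≡ 3 (mod 4), so reciprocity gives (39/103) = -(103/39). Reduce: 103 ≡ 25 (mod 39). Now have -(25/39).
25 ≡ 1 (mod 4), so quadratic reciprocity gives (25/39) = (39/25). Reduce: 39 ≡ 14 (mod 25). Now have -(14/25).
Factor out 2: 14 = 2·7. Since 25 ≡ 1 (mod 8), (2/25) = +1. Now have -(7/25).
25 ≡ 1 (mod 4), so quadratic reciprocity gives (7/25) = (25/7). Reduce: 25 ≡ 4 (mod 7). Now have -(4/7).
Factor out 2: 4 = 2^2. Since 7 ≡ 7 (mod 8), (2/7) = +1, and (2/7)^2 = +1. Now have -(1/7).
(1/7) = 1. Collecting the sign factors: -1.
Second factor (328/245):
Reduce the numerator: 328 ≡ 83 (mod 245), so (328/245) = (83/245).
245 ≡ 1 (mod 4), so quadratic reciprocity gives (83/245) = (245/83). Reduce: 245 ≡ 79 (mod 83). Now have (79/83).
Both 79 ≡ 3 and 83 ≡ 3 (mod 4), so reciprocity gives (79/83) = -(83/79). Reduce: 83 ≡ 4 (mod 79). Now have -(4/79).
Factor out 2: 4 = 2^2. Since 79 ≡ 7 (mod 8), (2/79) = +1, and (2/79)^2 = +1. Now have -(1/79).
(1/79) = 1. Collecting the sign factors: -1.
Product: (-1)·(-1) = 1.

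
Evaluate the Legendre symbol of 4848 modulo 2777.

Reduce the numerator: 4848 ≡ 2071 (mod 2777), so (4848 / 2777) = (2071 / 2777).
2777 ≡ 1 (mod 4), so quadratic reciprocity gives (2071 / 2777) = (2777 / 2071). Reduce: 2777 ≡ 706 (mod 2071). Now have (706 / 2071).
Factor out 2: 706 = 2·353. Since 2071 ≡ 7 (mod 8), (2 / 2071) = +1. Now have (353 / 2071).
353 ≡ 1 (mod 4), so quadratic reciprocity gives (353 / 2071) = (2071 / 353). Reduce: 2071 ≡ 306 (mod 353). Now have (306 / 353).
Factor out 2: 306 = 2·153. Since 353 ≡ 1 (mod 8), (2 / 353) = +1. Now have (153 / 353).
153 ≡ 1 (mod 4), so quadratic reciprocity gives (153 / 353) = (353 / 153). Reduce: 353 ≡ 47 (mod 153). Now have (47 / 153).
153 ≡ 1 (mod 4), so quadratic reciprocity gives (47 / 153) = (153 / 47). Reduce: 153 ≡ 12 (mod 47). Now have (12 / 47).
Factor out 2: 12 = 2^2·3. Since 47 ≡ 7 (mod 8), (2 / 47) = +1, and (2 / 47)^2 = +1. Now have (3 / 47).
Both 3 ≡ 3 and 47 ≡ 3 (mod 4), so reciprocity gives (3 / 47) = -(47 / 3). Reduce: 47 ≡ 2 (mod 3). Now have -(2 / 3).
Factor out 2: 2 = 2. Since 3 ≡ 3 (mod 8), (2 / 3) = -1. Now have (1 / 3).
(1 / 3) = 1. Collecting the sign factors: 1.

1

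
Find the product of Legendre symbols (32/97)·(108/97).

1

By multiplicativity, (32·108/97) = (32/97)·(108/97).
First factor (32/97):
(32/97)
  = (1/97)    [97 ≡ 1 mod 8 ⇒ (2/97)^5 = +1]
  = 1    [(1/97) = 1]
Second factor (108/97):
(108/97)
  = (11/97)    [108 ≡ 11 mod 97]
  = (97/11)    [QR: 97 ≡ 1 mod 4, sign kept]
  = (9/11)    [97 ≡ 9 mod 11]
  = (11/9)    [QR: 9 ≡ 1 mod 4, sign kept]
  = (2/9)    [11 ≡ 2 mod 9]
  = (1/9)    [9 ≡ 1 mod 8 ⇒ (2/9) = +1]
  = 1    [(1/9) = 1]
Product: (1)·(1) = 1.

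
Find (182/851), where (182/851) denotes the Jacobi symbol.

-1

Factor out 2: 182 = 2·91. Since 851 ≡ 3 (mod 8), (2/851) = -1. Now have -(91/851).
Both 91 ≡ 3 and 851 ≡ 3 (mod 4), so reciprocity gives (91/851) = -(851/91). Reduce: 851 ≡ 32 (mod 91). Now have (32/91).
Factor out 2: 32 = 2^5. Since 91 ≡ 3 (mod 8), (2/91) = -1, and (2/91)^5 = -1. Now have -(1/91).
(1/91) = 1. Collecting the sign factors: -1.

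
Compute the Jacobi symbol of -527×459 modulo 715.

By multiplicativity, (-527·459 / 715) = (-527 / 715)·(459 / 715).
First factor (-527 / 715):
Pull out -1: (-527 / 715) = (-1 / 715)·(527 / 715). Since 715 ≡ 3 (mod 4), (-1 / 715) = -1. Now have -(527 / 715).
Both 527 ≡ 3 and 715 ≡ 3 (mod 4), so reciprocity gives (527 / 715) = -(715 / 527). Reduce: 715 ≡ 188 (mod 527). Now have (188 / 527).
Factor out 2: 188 = 2^2·47. Since 527 ≡ 7 (mod 8), (2 / 527) = +1, and (2 / 527)^2 = +1. Now have (47 / 527).
Both 47 ≡ 3 and 527 ≡ 3 (mod 4), so reciprocity gives (47 / 527) = -(527 / 47). Reduce: 527 ≡ 10 (mod 47). Now have -(10 / 47).
Factor out 2: 10 = 2·5. Since 47 ≡ 7 (mod 8), (2 / 47) = +1. Now have -(5 / 47).
5 ≡ 1 (mod 4), so quadratic reciprocity gives (5 / 47) = (47 / 5). Reduce: 47 ≡ 2 (mod 5). Now have -(2 / 5).
Factor out 2: 2 = 2. Since 5 ≡ 5 (mod 8), (2 / 5) = -1. Now have (1 / 5).
(1 / 5) = 1. Collecting the sign factors: 1.
Second factor (459 / 715):
Both 459 ≡ 3 and 715 ≡ 3 (mod 4), so reciprocity gives (459 / 715) = -(715 / 459). Reduce: 715 ≡ 256 (mod 459). Now have -(256 / 459).
Factor out 2: 256 = 2^8. Since 459 ≡ 3 (mod 8), (2 / 459) = -1, and (2 / 459)^8 = +1. Now have -(1 / 459).
(1 / 459) = 1. Collecting the sign factors: -1.
Product: (1)·(-1) = -1.

-1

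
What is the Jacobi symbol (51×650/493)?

0

By multiplicativity, (51·650/493) = (51/493)·(650/493).
First factor (51/493):
493 ≡ 1 (mod 4), so quadratic reciprocity gives (51/493) = (493/51). Reduce: 493 ≡ 34 (mod 51). Now have (34/51).
Factor out 2: 34 = 2·17. Since 51 ≡ 3 (mod 8), (2/51) = -1. Now have -(17/51).
17 ≡ 1 (mod 4), so quadratic reciprocity gives (17/51) = (51/17). Reduce: 51 ≡ 0 (mod 17). Now have -(0/17).
The numerator is now 0 with denominator 17 > 1: the symbol is 0.
Second factor (650/493):
Reduce the numerator: 650 ≡ 157 (mod 493), so (650/493) = (157/493).
157 ≡ 1 (mod 4), so quadratic reciprocity gives (157/493) = (493/157). Reduce: 493 ≡ 22 (mod 157). Now have (22/157).
Factor out 2: 22 = 2·11. Since 157 ≡ 5 (mod 8), (2/157) = -1. Now have -(11/157).
157 ≡ 1 (mod 4), so quadratic reciprocity gives (11/157) = (157/11). Reduce: 157 ≡ 3 (mod 11). Now have -(3/11).
Both 3 ≡ 3 and 11 ≡ 3 (mod 4), so reciprocity gives (3/11) = -(11/3). Reduce: 11 ≡ 2 (mod 3). Now have (2/3).
Factor out 2: 2 = 2. Since 3 ≡ 3 (mod 8), (2/3) = -1. Now have -(1/3).
(1/3) = 1. Collecting the sign factors: -1.
Product: (0)·(-1) = 0.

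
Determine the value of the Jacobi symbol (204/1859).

(204/1859)
  = (51/1859)    [1859 ≡ 3 mod 8 ⇒ (2/1859)^2 = +1]
  = -(1859/51)    [QR: both ≡ 3 mod 4, sign flips]
  = -(23/51)    [1859 ≡ 23 mod 51]
  = (51/23)    [QR: both ≡ 3 mod 4, sign flips]
  = (5/23)    [51 ≡ 5 mod 23]
  = (23/5)    [QR: 5 ≡ 1 mod 4, sign kept]
  = (3/5)    [23 ≡ 3 mod 5]
  = (5/3)    [QR: 5 ≡ 1 mod 4, sign kept]
  = (2/3)    [5 ≡ 2 mod 3]
  = -(1/3)    [3 ≡ 3 mod 8 ⇒ (2/3) = -1]
  = -1    [(1/3) = 1]

-1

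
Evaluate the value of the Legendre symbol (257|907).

1

(257|907)
  = (907|257)    [QR: 257 ≡ 1 mod 4, sign kept]
  = (136|257)    [907 ≡ 136 mod 257]
  = (17|257)    [257 ≡ 1 mod 8 ⇒ (2|257)^3 = +1]
  = (257|17)    [QR: 17 ≡ 1 mod 4, sign kept]
  = (2|17)    [257 ≡ 2 mod 17]
  = (1|17)    [17 ≡ 1 mod 8 ⇒ (2|17) = +1]
  = 1    [(1|17) = 1]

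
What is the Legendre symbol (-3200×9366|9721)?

By multiplicativity, (-3200·9366|9721) = (-3200|9721)·(9366|9721).
First factor (-3200|9721):
(-3200|9721)
  = (3200|9721)    [9721 ≡ 1 mod 4 ⇒ (-1|9721) = +1]
  = (25|9721)    [9721 ≡ 1 mod 8 ⇒ (2|9721)^7 = +1]
  = (9721|25)    [QR: 25 ≡ 1 mod 4, sign kept]
  = (21|25)    [9721 ≡ 21 mod 25]
  = (25|21)    [QR: 21 ≡ 1 mod 4, sign kept]
  = (4|21)    [25 ≡ 4 mod 21]
  = (1|21)    [21 ≡ 5 mod 8 ⇒ (2|21)^2 = +1]
  = 1    [(1|21) = 1]
Second factor (9366|9721):
(9366|9721)
  = (4683|9721)    [9721 ≡ 1 mod 8 ⇒ (2|9721) = +1]
  = (9721|4683)    [QR: 9721 ≡ 1 mod 4, sign kept]
  = (355|4683)    [9721 ≡ 355 mod 4683]
  = -(4683|355)    [QR: both ≡ 3 mod 4, sign flips]
  = -(68|355)    [4683 ≡ 68 mod 355]
  = -(17|355)    [355 ≡ 3 mod 8 ⇒ (2|355)^2 = +1]
  = -(355|17)    [QR: 17 ≡ 1 mod 4, sign kept]
  = -(15|17)    [355 ≡ 15 mod 17]
  = -(17|15)    [QR: 17 ≡ 1 mod 4, sign kept]
  = -(2|15)    [17 ≡ 2 mod 15]
  = -(1|15)    [15 ≡ 7 mod 8 ⇒ (2|15) = +1]
  = -1    [(1|15) = 1]
Product: (1)·(-1) = -1.

-1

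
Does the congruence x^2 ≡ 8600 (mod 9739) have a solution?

yes

Factor out 2: 8600 = 2^3·1075. Since 9739 ≡ 3 (mod 8), (2|9739) = -1, and (2|9739)^3 = -1. Now have -(1075|9739).
Both 1075 ≡ 3 and 9739 ≡ 3 (mod 4), so reciprocity gives (1075|9739) = -(9739|1075). Reduce: 9739 ≡ 64 (mod 1075). Now have (64|1075).
Factor out 2: 64 = 2^6. Since 1075 ≡ 3 (mod 8), (2|1075) = -1, and (2|1075)^6 = +1. Now have (1|1075).
(1|1075) = 1. Collecting the sign factors: 1.
The Legendre symbol is 1, so x^2 ≡ 8600 (mod 9739) has solution.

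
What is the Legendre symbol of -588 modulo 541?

1

Reduce the numerator: -588 ≡ 494 (mod 541), so (-588/541) = (494/541).
Factor out 2: 494 = 2·247. Since 541 ≡ 5 (mod 8), (2/541) = -1. Now have -(247/541).
541 ≡ 1 (mod 4), so quadratic reciprocity gives (247/541) = (541/247). Reduce: 541 ≡ 47 (mod 247). Now have -(47/247).
Both 47 ≡ 3 and 247 ≡ 3 (mod 4), so reciprocity gives (47/247) = -(247/47). Reduce: 247 ≡ 12 (mod 47). Now have (12/47).
Factor out 2: 12 = 2^2·3. Since 47 ≡ 7 (mod 8), (2/47) = +1, and (2/47)^2 = +1. Now have (3/47).
Both 3 ≡ 3 and 47 ≡ 3 (mod 4), so reciprocity gives (3/47) = -(47/3). Reduce: 47 ≡ 2 (mod 3). Now have -(2/3).
Factor out 2: 2 = 2. Since 3 ≡ 3 (mod 8), (2/3) = -1. Now have (1/3).
(1/3) = 1. Collecting the sign factors: 1.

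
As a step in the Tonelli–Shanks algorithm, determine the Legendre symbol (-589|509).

1

Reduce the numerator: -589 ≡ 429 (mod 509), so (-589|509) = (429|509).
429 ≡ 1 (mod 4), so quadratic reciprocity gives (429|509) = (509|429). Reduce: 509 ≡ 80 (mod 429). Now have (80|429).
Factor out 2: 80 = 2^4·5. Since 429 ≡ 5 (mod 8), (2|429) = -1, and (2|429)^4 = +1. Now have (5|429).
5 ≡ 1 (mod 4), so quadratic reciprocity gives (5|429) = (429|5). Reduce: 429 ≡ 4 (mod 5). Now have (4|5).
Factor out 2: 4 = 2^2. Since 5 ≡ 5 (mod 8), (2|5) = -1, and (2|5)^2 = +1. Now have (1|5).
(1|5) = 1. Collecting the sign factors: 1.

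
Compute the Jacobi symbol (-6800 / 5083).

Reduce the numerator: -6800 ≡ 3366 (mod 5083), so (-6800 / 5083) = (3366 / 5083).
Factor out 2: 3366 = 2·1683. Since 5083 ≡ 3 (mod 8), (2 / 5083) = -1. Now have -(1683 / 5083).
Both 1683 ≡ 3 and 5083 ≡ 3 (mod 4), so reciprocity gives (1683 / 5083) = -(5083 / 1683). Reduce: 5083 ≡ 34 (mod 1683). Now have (34 / 1683).
Factor out 2: 34 = 2·17. Since 1683 ≡ 3 (mod 8), (2 / 1683) = -1. Now have -(17 / 1683).
17 ≡ 1 (mod 4), so quadratic reciprocity gives (17 / 1683) = (1683 / 17). Reduce: 1683 ≡ 0 (mod 17). Now have -(0 / 17).
The numerator is now 0 with denominator 17 > 1: the symbol is 0.

0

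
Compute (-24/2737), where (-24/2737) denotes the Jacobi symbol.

(-24/2737)
  = (2713/2737)    [-24 ≡ 2713 mod 2737]
  = (2737/2713)    [QR: 2713 ≡ 1 mod 4, sign kept]
  = (24/2713)    [2737 ≡ 24 mod 2713]
  = (3/2713)    [2713 ≡ 1 mod 8 ⇒ (2/2713)^3 = +1]
  = (2713/3)    [QR: 2713 ≡ 1 mod 4, sign kept]
  = (1/3)    [2713 ≡ 1 mod 3]
  = 1    [(1/3) = 1]

1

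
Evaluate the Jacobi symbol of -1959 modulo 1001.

Reduce the numerator: -1959 ≡ 43 (mod 1001), so (-1959/1001) = (43/1001).
1001 ≡ 1 (mod 4), so quadratic reciprocity gives (43/1001) = (1001/43). Reduce: 1001 ≡ 12 (mod 43). Now have (12/43).
Factor out 2: 12 = 2^2·3. Since 43 ≡ 3 (mod 8), (2/43) = -1, and (2/43)^2 = +1. Now have (3/43).
Both 3 ≡ 3 and 43 ≡ 3 (mod 4), so reciprocity gives (3/43) = -(43/3). Reduce: 43 ≡ 1 (mod 3). Now have -(1/3).
(1/3) = 1. Collecting the sign factors: -1.

-1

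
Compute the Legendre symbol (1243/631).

(1243/631)
  = (612/631)    [1243 ≡ 612 mod 631]
  = (153/631)    [631 ≡ 7 mod 8 ⇒ (2/631)^2 = +1]
  = (631/153)    [QR: 153 ≡ 1 mod 4, sign kept]
  = (19/153)    [631 ≡ 19 mod 153]
  = (153/19)    [QR: 153 ≡ 1 mod 4, sign kept]
  = (1/19)    [153 ≡ 1 mod 19]
  = 1    [(1/19) = 1]

1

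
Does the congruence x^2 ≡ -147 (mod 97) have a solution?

yes

(-147/97)
  = (147/97)    [97 ≡ 1 mod 4 ⇒ (-1/97) = +1]
  = (50/97)    [147 ≡ 50 mod 97]
  = (25/97)    [97 ≡ 1 mod 8 ⇒ (2/97) = +1]
  = (97/25)    [QR: 25 ≡ 1 mod 4, sign kept]
  = (22/25)    [97 ≡ 22 mod 25]
  = (11/25)    [25 ≡ 1 mod 8 ⇒ (2/25) = +1]
  = (25/11)    [QR: 25 ≡ 1 mod 4, sign kept]
  = (3/11)    [25 ≡ 3 mod 11]
  = -(11/3)    [QR: both ≡ 3 mod 4, sign flips]
  = -(2/3)    [11 ≡ 2 mod 3]
  = (1/3)    [3 ≡ 3 mod 8 ⇒ (2/3) = -1]
  = 1    [(1/3) = 1]
(-147/97) = 1, and 97 is prime, so -147 is a quadratic residue mod 97.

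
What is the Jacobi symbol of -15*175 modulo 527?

-1

By multiplicativity, (-15·175/527) = (-15/527)·(175/527).
First factor (-15/527):
Pull out -1: (-15/527) = (-1/527)·(15/527). Since 527 ≡ 3 (mod 4), (-1/527) = -1. Now have -(15/527).
Both 15 ≡ 3 and 527 ≡ 3 (mod 4), so reciprocity gives (15/527) = -(527/15). Reduce: 527 ≡ 2 (mod 15). Now have (2/15).
Factor out 2: 2 = 2. Since 15 ≡ 7 (mod 8), (2/15) = +1. Now have (1/15).
(1/15) = 1. Collecting the sign factors: 1.
Second factor (175/527):
Both 175 ≡ 3 and 527 ≡ 3 (mod 4), so reciprocity gives (175/527) = -(527/175). Reduce: 527 ≡ 2 (mod 175). Now have -(2/175).
Factor out 2: 2 = 2. Since 175 ≡ 7 (mod 8), (2/175) = +1. Now have -(1/175).
(1/175) = 1. Collecting the sign factors: -1.
Product: (1)·(-1) = -1.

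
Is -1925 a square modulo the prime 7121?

(-1925/7121)
  = (5196/7121)    [-1925 ≡ 5196 mod 7121]
  = (1299/7121)    [7121 ≡ 1 mod 8 ⇒ (2/7121)^2 = +1]
  = (7121/1299)    [QR: 7121 ≡ 1 mod 4, sign kept]
  = (626/1299)    [7121 ≡ 626 mod 1299]
  = -(313/1299)    [1299 ≡ 3 mod 8 ⇒ (2/1299) = -1]
  = -(1299/313)    [QR: 313 ≡ 1 mod 4, sign kept]
  = -(47/313)    [1299 ≡ 47 mod 313]
  = -(313/47)    [QR: 313 ≡ 1 mod 4, sign kept]
  = -(31/47)    [313 ≡ 31 mod 47]
  = (47/31)    [QR: both ≡ 3 mod 4, sign flips]
  = (16/31)    [47 ≡ 16 mod 31]
  = (1/31)    [31 ≡ 7 mod 8 ⇒ (2/31)^4 = +1]
  = 1    [(1/31) = 1]
The Legendre symbol is 1, so x^2 ≡ -1925 (mod 7121) has solution.

yes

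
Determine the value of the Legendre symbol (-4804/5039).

1

(-4804/5039)
  = -(4804/5039)    [5039 ≡ 3 mod 4 ⇒ (-1/5039) = -1]
  = -(1201/5039)    [5039 ≡ 7 mod 8 ⇒ (2/5039)^2 = +1]
  = -(5039/1201)    [QR: 1201 ≡ 1 mod 4, sign kept]
  = -(235/1201)    [5039 ≡ 235 mod 1201]
  = -(1201/235)    [QR: 1201 ≡ 1 mod 4, sign kept]
  = -(26/235)    [1201 ≡ 26 mod 235]
  = (13/235)    [235 ≡ 3 mod 8 ⇒ (2/235) = -1]
  = (235/13)    [QR: 13 ≡ 1 mod 4, sign kept]
  = (1/13)    [235 ≡ 1 mod 13]
  = 1    [(1/13) = 1]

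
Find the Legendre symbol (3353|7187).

-1

(3353|7187)
  = (7187|3353)    [QR: 3353 ≡ 1 mod 4, sign kept]
  = (481|3353)    [7187 ≡ 481 mod 3353]
  = (3353|481)    [QR: 481 ≡ 1 mod 4, sign kept]
  = (467|481)    [3353 ≡ 467 mod 481]
  = (481|467)    [QR: 481 ≡ 1 mod 4, sign kept]
  = (14|467)    [481 ≡ 14 mod 467]
  = -(7|467)    [467 ≡ 3 mod 8 ⇒ (2|467) = -1]
  = (467|7)    [QR: both ≡ 3 mod 4, sign flips]
  = (5|7)    [467 ≡ 5 mod 7]
  = (7|5)    [QR: 5 ≡ 1 mod 4, sign kept]
  = (2|5)    [7 ≡ 2 mod 5]
  = -(1|5)    [5 ≡ 5 mod 8 ⇒ (2|5) = -1]
  = -1    [(1|5) = 1]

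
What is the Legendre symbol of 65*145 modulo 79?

By multiplicativity, (65·145|79) = (65|79)·(145|79).
First factor (65|79):
65 ≡ 1 (mod 4), so quadratic reciprocity gives (65|79) = (79|65). Reduce: 79 ≡ 14 (mod 65). Now have (14|65).
Factor out 2: 14 = 2·7. Since 65 ≡ 1 (mod 8), (2|65) = +1. Now have (7|65).
65 ≡ 1 (mod 4), so quadratic reciprocity gives (7|65) = (65|7). Reduce: 65 ≡ 2 (mod 7). Now have (2|7).
Factor out 2: 2 = 2. Since 7 ≡ 7 (mod 8), (2|7) = +1. Now have (1|7).
(1|7) = 1. Collecting the sign factors: 1.
Second factor (145|79):
Reduce the numerator: 145 ≡ 66 (mod 79), so (145|79) = (66|79).
Factor out 2: 66 = 2·33. Since 79 ≡ 7 (mod 8), (2|79) = +1. Now have (33|79).
33 ≡ 1 (mod 4), so quadratic reciprocity gives (33|79) = (79|33). Reduce: 79 ≡ 13 (mod 33). Now have (13|33).
13 ≡ 1 (mod 4), so quadratic reciprocity gives (13|33) = (33|13). Reduce: 33 ≡ 7 (mod 13). Now have (7|13).
13 ≡ 1 (mod 4), so quadratic reciprocity gives (7|13) = (13|7). Reduce: 13 ≡ 6 (mod 7). Now have (6|7).
Factor out 2: 6 = 2·3. Since 7 ≡ 7 (mod 8), (2|7) = +1. Now have (3|7).
Both 3 ≡ 3 and 7 ≡ 3 (mod 4), so reciprocity gives (3|7) = -(7|3). Reduce: 7 ≡ 1 (mod 3). Now have -(1|3).
(1|3) = 1. Collecting the sign factors: -1.
Product: (1)·(-1) = -1.

-1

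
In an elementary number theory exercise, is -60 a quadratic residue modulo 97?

Reduce the numerator: -60 ≡ 37 (mod 97), so (-60/97) = (37/97).
37 ≡ 1 (mod 4), so quadratic reciprocity gives (37/97) = (97/37). Reduce: 97 ≡ 23 (mod 37). Now have (23/37).
37 ≡ 1 (mod 4), so quadratic reciprocity gives (23/37) = (37/23). Reduce: 37 ≡ 14 (mod 23). Now have (14/23).
Factor out 2: 14 = 2·7. Since 23 ≡ 7 (mod 8), (2/23) = +1. Now have (7/23).
Both 7 ≡ 3 and 23 ≡ 3 (mod 4), so reciprocity gives (7/23) = -(23/7). Reduce: 23 ≡ 2 (mod 7). Now have -(2/7).
Factor out 2: 2 = 2. Since 7 ≡ 7 (mod 8), (2/7) = +1. Now have -(1/7).
(1/7) = 1. Collecting the sign factors: -1.
The Legendre symbol is -1, so x^2 ≡ -60 (mod 97) has no solution.

no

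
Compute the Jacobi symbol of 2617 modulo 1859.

-1

Reduce the numerator: 2617 ≡ 758 (mod 1859), so (2617/1859) = (758/1859).
Factor out 2: 758 = 2·379. Since 1859 ≡ 3 (mod 8), (2/1859) = -1. Now have -(379/1859).
Both 379 ≡ 3 and 1859 ≡ 3 (mod 4), so reciprocity gives (379/1859) = -(1859/379). Reduce: 1859 ≡ 343 (mod 379). Now have (343/379).
Both 343 ≡ 3 and 379 ≡ 3 (mod 4), so reciprocity gives (343/379) = -(379/343). Reduce: 379 ≡ 36 (mod 343). Now have -(36/343).
Factor out 2: 36 = 2^2·9. Since 343 ≡ 7 (mod 8), (2/343) = +1, and (2/343)^2 = +1. Now have -(9/343).
9 ≡ 1 (mod 4), so quadratic reciprocity gives (9/343) = (343/9). Reduce: 343 ≡ 1 (mod 9). Now have -(1/9).
(1/9) = 1. Collecting the sign factors: -1.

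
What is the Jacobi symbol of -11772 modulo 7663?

-1

(-11772/7663)
  = (3554/7663)    [-11772 ≡ 3554 mod 7663]
  = (1777/7663)    [7663 ≡ 7 mod 8 ⇒ (2/7663) = +1]
  = (7663/1777)    [QR: 1777 ≡ 1 mod 4, sign kept]
  = (555/1777)    [7663 ≡ 555 mod 1777]
  = (1777/555)    [QR: 1777 ≡ 1 mod 4, sign kept]
  = (112/555)    [1777 ≡ 112 mod 555]
  = (7/555)    [555 ≡ 3 mod 8 ⇒ (2/555)^4 = +1]
  = -(555/7)    [QR: both ≡ 3 mod 4, sign flips]
  = -(2/7)    [555 ≡ 2 mod 7]
  = -(1/7)    [7 ≡ 7 mod 8 ⇒ (2/7) = +1]
  = -1    [(1/7) = 1]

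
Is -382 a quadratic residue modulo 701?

no

Pull out -1: (-382/701) = (-1/701)·(382/701). Since 701 ≡ 1 (mod 4), (-1/701) = +1. Now have (382/701).
Factor out 2: 382 = 2·191. Since 701 ≡ 5 (mod 8), (2/701) = -1. Now have -(191/701).
701 ≡ 1 (mod 4), so quadratic reciprocity gives (191/701) = (701/191). Reduce: 701 ≡ 128 (mod 191). Now have -(128/191).
Factor out 2: 128 = 2^7. Since 191 ≡ 7 (mod 8), (2/191) = +1, and (2/191)^7 = +1. Now have -(1/191).
(1/191) = 1. Collecting the sign factors: -1.
The Legendre symbol is -1, so x^2 ≡ -382 (mod 701) has no solution.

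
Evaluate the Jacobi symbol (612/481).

Reduce the numerator: 612 ≡ 131 (mod 481), so (612/481) = (131/481).
481 ≡ 1 (mod 4), so quadratic reciprocity gives (131/481) = (481/131). Reduce: 481 ≡ 88 (mod 131). Now have (88/131).
Factor out 2: 88 = 2^3·11. Since 131 ≡ 3 (mod 8), (2/131) = -1, and (2/131)^3 = -1. Now have -(11/131).
Both 11 ≡ 3 and 131 ≡ 3 (mod 4), so reciprocity gives (11/131) = -(131/11). Reduce: 131 ≡ 10 (mod 11). Now have (10/11).
Factor out 2: 10 = 2·5. Since 11 ≡ 3 (mod 8), (2/11) = -1. Now have -(5/11).
5 ≡ 1 (mod 4), so quadratic reciprocity gives (5/11) = (11/5). Reduce: 11 ≡ 1 (mod 5). Now have -(1/5).
(1/5) = 1. Collecting the sign factors: -1.

-1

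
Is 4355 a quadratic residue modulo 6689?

(4355/6689)
  = (6689/4355)    [QR: 6689 ≡ 1 mod 4, sign kept]
  = (2334/4355)    [6689 ≡ 2334 mod 4355]
  = -(1167/4355)    [4355 ≡ 3 mod 8 ⇒ (2/4355) = -1]
  = (4355/1167)    [QR: both ≡ 3 mod 4, sign flips]
  = (854/1167)    [4355 ≡ 854 mod 1167]
  = (427/1167)    [1167 ≡ 7 mod 8 ⇒ (2/1167) = +1]
  = -(1167/427)    [QR: both ≡ 3 mod 4, sign flips]
  = -(313/427)    [1167 ≡ 313 mod 427]
  = -(427/313)    [QR: 313 ≡ 1 mod 4, sign kept]
  = -(114/313)    [427 ≡ 114 mod 313]
  = -(57/313)    [313 ≡ 1 mod 8 ⇒ (2/313) = +1]
  = -(313/57)    [QR: 57 ≡ 1 mod 4, sign kept]
  = -(28/57)    [313 ≡ 28 mod 57]
  = -(7/57)    [57 ≡ 1 mod 8 ⇒ (2/57)^2 = +1]
  = -(57/7)    [QR: 57 ≡ 1 mod 4, sign kept]
  = -(1/7)    [57 ≡ 1 mod 7]
  = -1    [(1/7) = 1]
(4355/6689) = -1, and 6689 is prime, so 4355 is not a quadratic residue mod 6689.

no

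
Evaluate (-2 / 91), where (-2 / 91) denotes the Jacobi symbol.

(-2 / 91)
  = (89 / 91)    [-2 ≡ 89 mod 91]
  = (91 / 89)    [QR: 89 ≡ 1 mod 4, sign kept]
  = (2 / 89)    [91 ≡ 2 mod 89]
  = (1 / 89)    [89 ≡ 1 mod 8 ⇒ (2 / 89) = +1]
  = 1    [(1 / 89) = 1]

1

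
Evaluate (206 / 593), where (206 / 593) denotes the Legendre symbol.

-1

Factor out 2: 206 = 2·103. Since 593 ≡ 1 (mod 8), (2 / 593) = +1. Now have (103 / 593).
593 ≡ 1 (mod 4), so quadratic reciprocity gives (103 / 593) = (593 / 103). Reduce: 593 ≡ 78 (mod 103). Now have (78 / 103).
Factor out 2: 78 = 2·39. Since 103 ≡ 7 (mod 8), (2 / 103) = +1. Now have (39 / 103).
Both 39 ≡ 3 and 103 ≡ 3 (mod 4), so reciprocity gives (39 / 103) = -(103 / 39). Reduce: 103 ≡ 25 (mod 39). Now have -(25 / 39).
25 ≡ 1 (mod 4), so quadratic reciprocity gives (25 / 39) = (39 / 25). Reduce: 39 ≡ 14 (mod 25). Now have -(14 / 25).
Factor out 2: 14 = 2·7. Since 25 ≡ 1 (mod 8), (2 / 25) = +1. Now have -(7 / 25).
25 ≡ 1 (mod 4), so quadratic reciprocity gives (7 / 25) = (25 / 7). Reduce: 25 ≡ 4 (mod 7). Now have -(4 / 7).
Factor out 2: 4 = 2^2. Since 7 ≡ 7 (mod 8), (2 / 7) = +1, and (2 / 7)^2 = +1. Now have -(1 / 7).
(1 / 7) = 1. Collecting the sign factors: -1.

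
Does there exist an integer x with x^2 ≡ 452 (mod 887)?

(452/887)
  = (113/887)    [887 ≡ 7 mod 8 ⇒ (2/887)^2 = +1]
  = (887/113)    [QR: 113 ≡ 1 mod 4, sign kept]
  = (96/113)    [887 ≡ 96 mod 113]
  = (3/113)    [113 ≡ 1 mod 8 ⇒ (2/113)^5 = +1]
  = (113/3)    [QR: 113 ≡ 1 mod 4, sign kept]
  = (2/3)    [113 ≡ 2 mod 3]
  = -(1/3)    [3 ≡ 3 mod 8 ⇒ (2/3) = -1]
  = -1    [(1/3) = 1]
The Legendre symbol is -1, so x^2 ≡ 452 (mod 887) has no solution.

no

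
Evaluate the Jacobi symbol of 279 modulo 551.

1

(279/551)
  = -(551/279)    [QR: both ≡ 3 mod 4, sign flips]
  = -(272/279)    [551 ≡ 272 mod 279]
  = -(17/279)    [279 ≡ 7 mod 8 ⇒ (2/279)^4 = +1]
  = -(279/17)    [QR: 17 ≡ 1 mod 4, sign kept]
  = -(7/17)    [279 ≡ 7 mod 17]
  = -(17/7)    [QR: 17 ≡ 1 mod 4, sign kept]
  = -(3/7)    [17 ≡ 3 mod 7]
  = (7/3)    [QR: both ≡ 3 mod 4, sign flips]
  = (1/3)    [7 ≡ 1 mod 3]
  = 1    [(1/3) = 1]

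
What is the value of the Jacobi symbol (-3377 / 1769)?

Reduce the numerator: -3377 ≡ 161 (mod 1769), so (-3377 / 1769) = (161 / 1769).
161 ≡ 1 (mod 4), so quadratic reciprocity gives (161 / 1769) = (1769 / 161). Reduce: 1769 ≡ 159 (mod 161). Now have (159 / 161).
161 ≡ 1 (mod 4), so quadratic reciprocity gives (159 / 161) = (161 / 159). Reduce: 161 ≡ 2 (mod 159). Now have (2 / 159).
Factor out 2: 2 = 2. Since 159 ≡ 7 (mod 8), (2 / 159) = +1. Now have (1 / 159).
(1 / 159) = 1. Collecting the sign factors: 1.

1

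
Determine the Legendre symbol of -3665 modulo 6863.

1

Pull out -1: (-3665/6863) = (-1/6863)·(3665/6863). Since 6863 ≡ 3 (mod 4), (-1/6863) = -1. Now have -(3665/6863).
3665 ≡ 1 (mod 4), so quadratic reciprocity gives (3665/6863) = (6863/3665). Reduce: 6863 ≡ 3198 (mod 3665). Now have -(3198/3665).
Factor out 2: 3198 = 2·1599. Since 3665 ≡ 1 (mod 8), (2/3665) = +1. Now have -(1599/3665).
3665 ≡ 1 (mod 4), so quadratic reciprocity gives (1599/3665) = (3665/1599). Reduce: 3665 ≡ 467 (mod 1599). Now have -(467/1599).
Both 467 ≡ 3 and 1599 ≡ 3 (mod 4), so reciprocity gives (467/1599) = -(1599/467). Reduce: 1599 ≡ 198 (mod 467). Now have (198/467).
Factor out 2: 198 = 2·99. Since 467 ≡ 3 (mod 8), (2/467) = -1. Now have -(99/467).
Both 99 ≡ 3 and 467 ≡ 3 (mod 4), so reciprocity gives (99/467) = -(467/99). Reduce: 467 ≡ 71 (mod 99). Now have (71/99).
Both 71 ≡ 3 and 99 ≡ 3 (mod 4), so reciprocity gives (71/99) = -(99/71). Reduce: 99 ≡ 28 (mod 71). Now have -(28/71).
Factor out 2: 28 = 2^2·7. Since 71 ≡ 7 (mod 8), (2/71) = +1, and (2/71)^2 = +1. Now have -(7/71).
Both 7 ≡ 3 and 71 ≡ 3 (mod 4), so reciprocity gives (7/71) = -(71/7). Reduce: 71 ≡ 1 (mod 7). Now have (1/7).
(1/7) = 1. Collecting the sign factors: 1.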